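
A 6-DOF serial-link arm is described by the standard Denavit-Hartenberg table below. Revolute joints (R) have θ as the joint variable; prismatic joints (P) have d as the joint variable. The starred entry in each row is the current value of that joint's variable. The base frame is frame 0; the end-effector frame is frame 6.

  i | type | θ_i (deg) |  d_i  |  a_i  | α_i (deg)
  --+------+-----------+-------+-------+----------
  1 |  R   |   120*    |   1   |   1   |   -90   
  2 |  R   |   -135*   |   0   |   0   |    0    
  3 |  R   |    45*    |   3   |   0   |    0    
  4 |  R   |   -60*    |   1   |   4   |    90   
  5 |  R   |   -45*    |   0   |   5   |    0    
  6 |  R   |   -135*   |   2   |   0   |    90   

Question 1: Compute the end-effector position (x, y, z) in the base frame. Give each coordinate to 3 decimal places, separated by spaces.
after link 1: o_1 = (-0.5000, 0.8660, 1.0000)
after link 2: o_2 = (-0.5000, 0.8660, 1.0000)
after link 3: o_3 = (-3.0981, -0.6340, 1.0000)
after link 4: o_4 = (-2.2321, -4.1340, 3.0000)
after link 5: o_5 = (2.3607, -5.0179, 4.7678)
after link 6: o_6 = (2.8607, -5.8839, 3.0357)

2.861 -5.884 3.036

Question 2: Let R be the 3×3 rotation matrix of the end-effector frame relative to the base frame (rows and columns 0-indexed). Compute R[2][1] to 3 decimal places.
End-effector y-axis (col 1 of R) = (0.2500,-0.4330,-0.8660)
R[2][1] = -0.8660

-0.866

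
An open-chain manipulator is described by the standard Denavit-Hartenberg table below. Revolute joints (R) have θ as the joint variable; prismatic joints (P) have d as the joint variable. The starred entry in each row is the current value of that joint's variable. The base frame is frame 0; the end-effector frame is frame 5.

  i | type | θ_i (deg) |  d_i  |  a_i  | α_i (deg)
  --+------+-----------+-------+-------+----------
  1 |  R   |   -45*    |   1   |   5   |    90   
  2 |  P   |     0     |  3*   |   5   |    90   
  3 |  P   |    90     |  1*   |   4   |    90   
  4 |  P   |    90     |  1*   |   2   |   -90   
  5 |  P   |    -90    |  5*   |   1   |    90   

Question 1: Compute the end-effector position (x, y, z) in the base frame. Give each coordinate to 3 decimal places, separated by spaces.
after link 1: o_1 = (3.5355, -3.5355, 1.0000)
after link 2: o_2 = (4.9497, -9.1924, 1.0000)
after link 3: o_3 = (2.1213, -12.0208, 0.0000)
after link 4: o_4 = (2.8284, -12.7279, -2.0000)
after link 5: o_5 = (7.0711, -9.8995, -2.0000)

7.071 -9.899 -2.000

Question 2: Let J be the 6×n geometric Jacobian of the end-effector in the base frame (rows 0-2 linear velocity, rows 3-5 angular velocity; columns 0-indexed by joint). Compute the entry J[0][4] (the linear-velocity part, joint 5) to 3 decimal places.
0.707

prismatic axis z_4 = (0.7071,0.7071,-0.0000)
J_v[:, 4] = z_4; J_ω[:, 4] = (0,0,0)
entry J[0][4] = 0.7071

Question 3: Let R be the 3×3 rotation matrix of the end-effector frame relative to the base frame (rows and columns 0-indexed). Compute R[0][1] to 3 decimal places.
End-effector y-axis (col 1 of R) = (0.7071,0.7071,-0.0000)
R[0][1] = 0.7071

0.707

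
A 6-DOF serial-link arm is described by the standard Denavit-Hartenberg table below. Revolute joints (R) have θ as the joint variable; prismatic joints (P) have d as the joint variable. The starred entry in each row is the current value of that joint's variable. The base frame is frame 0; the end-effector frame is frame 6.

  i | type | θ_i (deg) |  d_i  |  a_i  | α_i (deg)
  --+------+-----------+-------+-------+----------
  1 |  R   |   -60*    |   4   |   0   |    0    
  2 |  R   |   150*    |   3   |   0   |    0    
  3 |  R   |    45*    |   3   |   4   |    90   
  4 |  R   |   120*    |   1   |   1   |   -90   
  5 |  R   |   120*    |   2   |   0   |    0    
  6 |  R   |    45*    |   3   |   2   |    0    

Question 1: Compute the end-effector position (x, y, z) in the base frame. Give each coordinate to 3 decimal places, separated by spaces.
after link 1: o_1 = (0.0000, 0.0000, 4.0000)
after link 2: o_2 = (0.0000, 0.0000, 7.0000)
after link 3: o_3 = (-2.8284, 2.8284, 10.0000)
after link 4: o_4 = (-1.7678, 3.1820, 10.8660)
after link 5: o_5 = (-0.5430, 1.9572, 9.8660)
after link 6: o_6 = (0.2451, 0.4371, 6.6930)

0.245 0.437 6.693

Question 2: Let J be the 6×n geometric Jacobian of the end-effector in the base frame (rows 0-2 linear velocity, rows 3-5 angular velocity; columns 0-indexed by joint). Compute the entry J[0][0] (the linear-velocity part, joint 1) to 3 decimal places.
-0.437

axis z_0 = ẑ; lever o_n−o_0 = (0.2451,0.4371,6.6930)
cross product → J_v[:, 0] = (-0.4371,0.2451,0.0000)
J_ω[:, 0] = z_0
entry J[0][0] = -0.4371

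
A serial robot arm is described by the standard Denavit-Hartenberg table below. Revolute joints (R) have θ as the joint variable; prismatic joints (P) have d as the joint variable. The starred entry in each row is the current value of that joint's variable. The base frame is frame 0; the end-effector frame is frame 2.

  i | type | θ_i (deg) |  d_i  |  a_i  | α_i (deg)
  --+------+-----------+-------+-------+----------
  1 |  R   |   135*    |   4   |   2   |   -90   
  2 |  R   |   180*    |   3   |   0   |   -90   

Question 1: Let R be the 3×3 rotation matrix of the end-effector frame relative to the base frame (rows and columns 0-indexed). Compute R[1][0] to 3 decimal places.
End-effector x-axis (col 0 of R) = (0.7071,-0.7071,-0.0000)
R[1][0] = -0.7071

-0.707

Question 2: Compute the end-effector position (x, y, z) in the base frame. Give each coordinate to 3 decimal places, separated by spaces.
after link 1: o_1 = (-1.4142, 1.4142, 4.0000)
after link 2: o_2 = (-3.5355, -0.7071, 4.0000)

-3.536 -0.707 4.000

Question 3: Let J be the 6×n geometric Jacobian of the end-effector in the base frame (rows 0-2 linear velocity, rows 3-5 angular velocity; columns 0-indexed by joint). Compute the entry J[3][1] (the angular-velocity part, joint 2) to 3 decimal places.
-0.707

axis z_1 = (-0.7071,-0.7071,0.0000); lever o_n−o_1 = (-2.1213,-2.1213,0.0000)
cross product → J_v[:, 1] = (0.0000,-0.0000,0.0000)
J_ω[:, 1] = z_1
entry J[3][1] = -0.7071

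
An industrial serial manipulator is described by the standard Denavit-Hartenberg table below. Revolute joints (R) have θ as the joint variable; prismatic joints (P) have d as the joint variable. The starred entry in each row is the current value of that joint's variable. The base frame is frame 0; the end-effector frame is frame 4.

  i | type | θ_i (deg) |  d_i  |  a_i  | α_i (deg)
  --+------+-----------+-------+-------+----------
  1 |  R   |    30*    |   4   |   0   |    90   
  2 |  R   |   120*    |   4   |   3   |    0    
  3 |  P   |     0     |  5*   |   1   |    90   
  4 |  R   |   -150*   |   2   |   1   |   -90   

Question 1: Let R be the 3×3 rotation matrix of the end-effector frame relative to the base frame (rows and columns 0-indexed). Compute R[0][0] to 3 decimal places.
0.125

End-effector x-axis (col 0 of R) = (0.1250,0.6495,-0.7500)
R[0][0] = 0.1250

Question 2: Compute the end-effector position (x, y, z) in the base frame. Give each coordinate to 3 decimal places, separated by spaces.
4.393 -7.279 7.714

after link 1: o_1 = (0.0000, 0.0000, 4.0000)
after link 2: o_2 = (0.7010, -4.2141, 6.5981)
after link 3: o_3 = (2.7679, -8.7942, 7.4641)
after link 4: o_4 = (4.3929, -7.2787, 7.7141)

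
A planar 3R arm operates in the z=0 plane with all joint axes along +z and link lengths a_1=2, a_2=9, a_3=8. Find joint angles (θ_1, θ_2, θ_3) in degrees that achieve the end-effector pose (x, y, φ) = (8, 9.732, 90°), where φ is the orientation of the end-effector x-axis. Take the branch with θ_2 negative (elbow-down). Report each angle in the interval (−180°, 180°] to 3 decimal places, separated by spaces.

wrist centre = target − a_3·(cos φ, sin φ) = (8.0000, 1.7320)
cos θ_2 = (66.9998−2²−9²)/(2·2·9) = -0.5000; θ_2 = -120.0003° (elbow-down)
β = atan2(1.7320,8.0000) = 12.2160°; ψ = atan2(-7.7942,-2.5000) = -107.7840°
θ_1 = β − ψ = 120.0000°
θ_3 = φ − θ_1 − θ_2 = 90.0003° (wrapped to (-180°,180°])

120.000 -120.000 90.000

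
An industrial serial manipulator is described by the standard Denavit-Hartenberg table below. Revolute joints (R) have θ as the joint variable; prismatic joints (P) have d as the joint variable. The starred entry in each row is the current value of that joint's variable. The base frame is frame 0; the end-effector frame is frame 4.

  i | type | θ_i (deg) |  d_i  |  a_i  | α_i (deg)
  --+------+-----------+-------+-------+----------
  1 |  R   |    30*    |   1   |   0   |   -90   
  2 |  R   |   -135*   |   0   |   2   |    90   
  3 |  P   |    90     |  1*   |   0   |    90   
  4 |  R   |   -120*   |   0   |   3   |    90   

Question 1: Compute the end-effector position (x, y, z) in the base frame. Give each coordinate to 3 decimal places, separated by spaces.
0.504 -1.441 3.544

after link 1: o_1 = (0.0000, 0.0000, 1.0000)
after link 2: o_2 = (-1.2247, -0.7071, 2.4142)
after link 3: o_3 = (-1.8371, -1.0607, 1.7071)
after link 4: o_4 = (0.5039, -1.4411, 3.5442)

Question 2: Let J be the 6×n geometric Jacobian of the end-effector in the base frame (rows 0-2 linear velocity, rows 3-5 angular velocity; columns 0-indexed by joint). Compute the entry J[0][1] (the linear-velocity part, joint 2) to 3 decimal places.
2.203

axis z_1 = (-0.5000,0.8660,0.0000); lever o_n−o_1 = (0.5039,-1.4411,2.5442)
cross product → J_v[:, 1] = (2.2034,1.2721,0.2842)
J_ω[:, 1] = z_1
entry J[0][1] = 2.2034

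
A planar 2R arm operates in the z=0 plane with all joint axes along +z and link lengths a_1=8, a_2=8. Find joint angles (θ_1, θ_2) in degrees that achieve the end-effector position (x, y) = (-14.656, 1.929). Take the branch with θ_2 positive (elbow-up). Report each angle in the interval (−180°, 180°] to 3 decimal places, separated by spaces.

150.005 44.994

cos θ_2 = (218.5194−8²−8²)/(2·8·8) = 0.7072; θ_2 = 44.9939° (elbow-up)
β = atan2(1.9290,-14.6560) = 172.5019°; ψ = atan2(5.6562,13.6575) = 22.4969°
θ_1 = β − ψ = 150.0050°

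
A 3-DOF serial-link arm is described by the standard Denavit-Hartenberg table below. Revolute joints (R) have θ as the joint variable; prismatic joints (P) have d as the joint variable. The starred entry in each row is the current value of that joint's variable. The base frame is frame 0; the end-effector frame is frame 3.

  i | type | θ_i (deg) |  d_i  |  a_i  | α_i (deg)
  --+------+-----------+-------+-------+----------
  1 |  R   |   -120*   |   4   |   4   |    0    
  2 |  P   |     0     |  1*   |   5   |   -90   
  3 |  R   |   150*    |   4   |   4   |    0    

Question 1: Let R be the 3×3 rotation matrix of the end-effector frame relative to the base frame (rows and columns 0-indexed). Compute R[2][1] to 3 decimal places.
End-effector y-axis (col 1 of R) = (0.2500,0.4330,0.8660)
R[2][1] = 0.8660

0.866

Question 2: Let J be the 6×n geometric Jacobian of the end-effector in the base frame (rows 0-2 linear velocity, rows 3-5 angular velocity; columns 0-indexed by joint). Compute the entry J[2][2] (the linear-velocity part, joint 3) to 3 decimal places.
axis z_2 = (0.8660,-0.5000,0.0000); lever o_n−o_2 = (5.1962,1.0000,-2.0000)
cross product → J_v[:, 2] = (1.0000,1.7321,3.4641)
J_ω[:, 2] = z_2
entry J[2][2] = 3.4641

3.464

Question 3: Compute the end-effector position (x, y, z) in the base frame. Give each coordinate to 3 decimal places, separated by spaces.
after link 1: o_1 = (-2.0000, -3.4641, 4.0000)
after link 2: o_2 = (-4.5000, -7.7942, 5.0000)
after link 3: o_3 = (0.6962, -6.7942, 3.0000)

0.696 -6.794 3.000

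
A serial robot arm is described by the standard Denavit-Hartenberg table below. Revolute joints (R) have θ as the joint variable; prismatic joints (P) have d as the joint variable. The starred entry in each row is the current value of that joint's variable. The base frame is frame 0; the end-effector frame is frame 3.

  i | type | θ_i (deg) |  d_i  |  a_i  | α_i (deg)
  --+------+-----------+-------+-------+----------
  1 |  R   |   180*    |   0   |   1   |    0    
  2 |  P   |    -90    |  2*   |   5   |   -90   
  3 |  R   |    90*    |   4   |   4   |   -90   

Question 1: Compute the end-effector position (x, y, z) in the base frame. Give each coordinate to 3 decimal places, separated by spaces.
after link 1: o_1 = (-1.0000, 0.0000, 0.0000)
after link 2: o_2 = (-1.0000, 5.0000, 2.0000)
after link 3: o_3 = (-5.0000, 5.0000, -2.0000)

-5.000 5.000 -2.000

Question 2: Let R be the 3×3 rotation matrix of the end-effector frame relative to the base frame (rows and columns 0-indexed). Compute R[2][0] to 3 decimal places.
-1.000

End-effector x-axis (col 0 of R) = (-0.0000,0.0000,-1.0000)
R[2][0] = -1.0000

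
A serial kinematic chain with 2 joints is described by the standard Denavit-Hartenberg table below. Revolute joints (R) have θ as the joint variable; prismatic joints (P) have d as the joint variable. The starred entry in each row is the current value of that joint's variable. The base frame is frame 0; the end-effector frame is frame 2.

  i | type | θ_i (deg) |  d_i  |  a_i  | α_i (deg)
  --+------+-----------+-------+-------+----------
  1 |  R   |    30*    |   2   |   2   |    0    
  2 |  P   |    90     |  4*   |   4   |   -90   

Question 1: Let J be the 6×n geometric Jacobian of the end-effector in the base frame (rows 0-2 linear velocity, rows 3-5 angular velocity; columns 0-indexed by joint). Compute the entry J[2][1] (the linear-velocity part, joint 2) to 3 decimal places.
prismatic axis z_1 = (0.0000,0.0000,1.0000)
J_v[:, 1] = z_1; J_ω[:, 1] = (0,0,0)
entry J[2][1] = 1.0000

1.000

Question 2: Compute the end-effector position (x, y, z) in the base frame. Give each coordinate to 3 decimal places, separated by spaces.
after link 1: o_1 = (1.7321, 1.0000, 2.0000)
after link 2: o_2 = (-0.2679, 4.4641, 6.0000)

-0.268 4.464 6.000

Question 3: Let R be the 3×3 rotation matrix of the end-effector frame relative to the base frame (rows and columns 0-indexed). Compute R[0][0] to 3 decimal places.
-0.500

End-effector x-axis (col 0 of R) = (-0.5000,0.8660,0.0000)
R[0][0] = -0.5000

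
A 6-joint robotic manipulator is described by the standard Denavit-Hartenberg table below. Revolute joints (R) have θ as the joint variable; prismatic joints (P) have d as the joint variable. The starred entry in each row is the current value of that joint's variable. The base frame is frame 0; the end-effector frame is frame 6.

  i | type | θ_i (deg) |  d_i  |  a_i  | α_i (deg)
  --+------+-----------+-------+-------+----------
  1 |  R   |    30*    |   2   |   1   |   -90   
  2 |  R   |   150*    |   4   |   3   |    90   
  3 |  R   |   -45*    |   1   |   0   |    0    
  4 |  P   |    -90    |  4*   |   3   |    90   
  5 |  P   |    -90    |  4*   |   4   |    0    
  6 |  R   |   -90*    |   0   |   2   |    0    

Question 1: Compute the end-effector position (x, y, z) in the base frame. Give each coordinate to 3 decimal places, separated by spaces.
-1.360 6.283 1.402

after link 1: o_1 = (0.8660, 0.5000, 2.0000)
after link 2: o_2 = (-3.3840, 2.6651, 0.5000)
after link 3: o_3 = (-2.9510, 2.9151, -0.3660)
after link 4: o_4 = (1.4327, 2.9965, -2.7695)
after link 5: o_5 = (0.4078, 5.6707, 2.1088)
after link 6: o_6 = (-1.3600, 6.2831, 1.4017)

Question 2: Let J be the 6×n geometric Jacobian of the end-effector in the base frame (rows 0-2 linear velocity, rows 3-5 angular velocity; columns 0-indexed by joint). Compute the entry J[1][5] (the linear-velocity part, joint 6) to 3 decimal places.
-0.500

axis z_5 = (0.1768,0.9186,0.3536); lever o_n−o_5 = (-1.7678,0.6124,-0.7071)
cross product → J_v[:, 5] = (-0.8660,-0.5000,1.7321)
J_ω[:, 5] = z_5
entry J[1][5] = -0.5000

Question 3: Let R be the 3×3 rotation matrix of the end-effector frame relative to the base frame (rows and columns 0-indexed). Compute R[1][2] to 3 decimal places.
0.919

End-effector z-axis (col 2 of R) = (0.1768,0.9186,0.3536)
R[1][2] = 0.9186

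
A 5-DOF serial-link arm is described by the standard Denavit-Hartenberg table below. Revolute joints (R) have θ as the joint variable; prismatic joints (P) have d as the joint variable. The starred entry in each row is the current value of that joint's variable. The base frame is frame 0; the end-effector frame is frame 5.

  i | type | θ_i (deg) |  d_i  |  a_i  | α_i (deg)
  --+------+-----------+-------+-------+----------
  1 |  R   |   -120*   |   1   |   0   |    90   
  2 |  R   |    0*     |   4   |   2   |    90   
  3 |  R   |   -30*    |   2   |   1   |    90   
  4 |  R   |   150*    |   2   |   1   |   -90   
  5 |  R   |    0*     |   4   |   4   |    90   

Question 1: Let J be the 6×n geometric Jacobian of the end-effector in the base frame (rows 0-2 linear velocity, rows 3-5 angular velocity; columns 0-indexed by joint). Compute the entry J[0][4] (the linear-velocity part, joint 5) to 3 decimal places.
axis z_4 = (0.0000,0.5000,0.8660); lever o_n−o_4 = (0.0000,5.4641,1.4641)
cross product → J_v[:, 4] = (-4.0000,-0.0000,0.0000)
J_ω[:, 4] = z_4
entry J[0][4] = -4.0000

-4.000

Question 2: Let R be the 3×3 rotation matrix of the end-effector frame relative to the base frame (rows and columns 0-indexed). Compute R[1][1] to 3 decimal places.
End-effector y-axis (col 1 of R) = (0.0000,0.5000,0.8660)
R[1][1] = 0.5000

0.500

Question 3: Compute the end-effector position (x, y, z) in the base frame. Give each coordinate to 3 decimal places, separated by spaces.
-2.464 5.598 -0.036

after link 1: o_1 = (0.0000, 0.0000, 1.0000)
after link 2: o_2 = (-4.4641, 0.2679, 1.0000)
after link 3: o_3 = (-4.4641, -0.7321, -1.0000)
after link 4: o_4 = (-2.4641, 0.1340, -1.5000)
after link 5: o_5 = (-2.4641, 5.5981, -0.0359)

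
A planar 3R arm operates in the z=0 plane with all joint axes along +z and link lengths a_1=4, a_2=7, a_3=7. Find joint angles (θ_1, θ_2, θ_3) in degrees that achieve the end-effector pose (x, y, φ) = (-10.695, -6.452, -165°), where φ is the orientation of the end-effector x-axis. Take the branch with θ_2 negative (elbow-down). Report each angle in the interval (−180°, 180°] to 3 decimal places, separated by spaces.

wrist centre = target − a_3·(cos φ, sin φ) = (-3.9335, -4.6403)
cos θ_2 = (37.0046−4²−7²)/(2·4·7) = -0.4999; θ_2 = -119.9945° (elbow-down)
β = atan2(-4.6403,-3.9335) = -130.2877°; ψ = atan2(-6.0625,0.5006) = -85.2798°
θ_1 = β − ψ = -45.0079°
θ_3 = φ − θ_1 − θ_2 = 0.0024° (wrapped to (-180°,180°])

-45.008 -119.995 0.002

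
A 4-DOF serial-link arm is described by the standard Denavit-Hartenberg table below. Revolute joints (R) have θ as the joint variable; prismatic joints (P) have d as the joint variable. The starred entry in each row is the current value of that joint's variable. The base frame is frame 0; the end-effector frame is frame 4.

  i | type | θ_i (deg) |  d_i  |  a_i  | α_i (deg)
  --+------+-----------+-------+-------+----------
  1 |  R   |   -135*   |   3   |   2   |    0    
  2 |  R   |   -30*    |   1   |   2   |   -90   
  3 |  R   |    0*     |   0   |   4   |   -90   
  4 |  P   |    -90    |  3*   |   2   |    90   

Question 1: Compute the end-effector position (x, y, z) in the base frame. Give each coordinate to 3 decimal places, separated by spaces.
-6.692 -4.899 1.000

after link 1: o_1 = (-1.4142, -1.4142, 3.0000)
after link 2: o_2 = (-3.3461, -1.9319, 4.0000)
after link 3: o_3 = (-7.2098, -2.9671, 4.0000)
after link 4: o_4 = (-6.6921, -4.8990, 1.0000)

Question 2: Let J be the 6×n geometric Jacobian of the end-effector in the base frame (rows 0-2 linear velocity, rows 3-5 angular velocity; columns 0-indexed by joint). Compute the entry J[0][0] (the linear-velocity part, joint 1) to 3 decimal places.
4.899

axis z_0 = ẑ; lever o_n−o_0 = (-6.6921,-4.8990,1.0000)
cross product → J_v[:, 0] = (4.8990,-6.6921,0.0000)
J_ω[:, 0] = z_0
entry J[0][0] = 4.8990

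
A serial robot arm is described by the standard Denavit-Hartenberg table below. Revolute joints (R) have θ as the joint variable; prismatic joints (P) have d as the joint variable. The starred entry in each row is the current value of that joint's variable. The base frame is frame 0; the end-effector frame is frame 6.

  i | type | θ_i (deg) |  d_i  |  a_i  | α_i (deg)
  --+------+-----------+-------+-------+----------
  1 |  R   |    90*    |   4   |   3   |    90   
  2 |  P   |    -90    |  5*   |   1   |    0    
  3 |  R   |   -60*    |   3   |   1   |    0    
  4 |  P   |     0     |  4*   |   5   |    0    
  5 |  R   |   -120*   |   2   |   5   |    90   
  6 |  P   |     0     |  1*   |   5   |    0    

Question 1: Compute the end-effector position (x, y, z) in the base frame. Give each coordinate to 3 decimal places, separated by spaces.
after link 1: o_1 = (0.0000, 3.0000, 4.0000)
after link 2: o_2 = (5.0000, 3.0000, 3.0000)
after link 3: o_3 = (8.0000, 2.1340, 2.5000)
after link 4: o_4 = (12.0000, -2.1962, 0.0000)
after link 5: o_5 = (14.0000, -2.1962, 5.0000)
after link 6: o_6 = (14.0000, -1.1962, 10.0000)

14.000 -1.196 10.000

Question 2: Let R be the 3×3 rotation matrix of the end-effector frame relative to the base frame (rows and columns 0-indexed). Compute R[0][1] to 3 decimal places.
1.000

End-effector y-axis (col 1 of R) = (1.0000,-0.0000,0.0000)
R[0][1] = 1.0000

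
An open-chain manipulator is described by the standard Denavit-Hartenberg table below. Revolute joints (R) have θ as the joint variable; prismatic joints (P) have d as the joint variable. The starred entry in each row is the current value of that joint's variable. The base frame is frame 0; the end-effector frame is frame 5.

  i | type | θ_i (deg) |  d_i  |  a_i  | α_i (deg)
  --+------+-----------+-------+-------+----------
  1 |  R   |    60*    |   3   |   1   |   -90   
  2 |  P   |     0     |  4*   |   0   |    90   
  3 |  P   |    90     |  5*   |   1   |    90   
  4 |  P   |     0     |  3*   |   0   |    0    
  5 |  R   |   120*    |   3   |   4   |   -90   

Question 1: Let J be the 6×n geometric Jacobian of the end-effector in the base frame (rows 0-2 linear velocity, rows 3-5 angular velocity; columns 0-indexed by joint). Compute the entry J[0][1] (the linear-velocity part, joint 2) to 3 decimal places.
-0.866

prismatic axis z_1 = (-0.8660,0.5000,0.0000)
J_v[:, 1] = z_1; J_ω[:, 1] = (0,0,0)
entry J[0][1] = -0.8660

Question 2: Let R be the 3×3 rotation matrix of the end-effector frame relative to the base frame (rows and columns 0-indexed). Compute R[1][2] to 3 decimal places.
-0.433

End-effector z-axis (col 2 of R) = (0.7500,-0.4330,-0.5000)
R[1][2] = -0.4330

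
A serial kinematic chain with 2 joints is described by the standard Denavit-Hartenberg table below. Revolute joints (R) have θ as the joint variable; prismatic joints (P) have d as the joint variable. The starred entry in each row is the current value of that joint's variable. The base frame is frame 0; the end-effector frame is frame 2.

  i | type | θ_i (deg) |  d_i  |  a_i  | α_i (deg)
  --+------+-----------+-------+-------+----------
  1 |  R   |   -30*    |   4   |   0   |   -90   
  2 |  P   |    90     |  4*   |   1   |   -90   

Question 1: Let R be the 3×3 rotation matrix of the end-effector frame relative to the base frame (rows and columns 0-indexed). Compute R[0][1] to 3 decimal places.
End-effector y-axis (col 1 of R) = (-0.5000,-0.8660,-0.0000)
R[0][1] = -0.5000

-0.500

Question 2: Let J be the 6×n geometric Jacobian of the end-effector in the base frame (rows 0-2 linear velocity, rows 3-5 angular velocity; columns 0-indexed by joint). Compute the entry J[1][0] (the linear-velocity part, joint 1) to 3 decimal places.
axis z_0 = ẑ; lever o_n−o_0 = (2.0000,3.4641,3.0000)
cross product → J_v[:, 0] = (-3.4641,2.0000,0.0000)
J_ω[:, 0] = z_0
entry J[1][0] = 2.0000

2.000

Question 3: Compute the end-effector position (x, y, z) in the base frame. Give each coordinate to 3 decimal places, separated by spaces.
after link 1: o_1 = (0.0000, 0.0000, 4.0000)
after link 2: o_2 = (2.0000, 3.4641, 3.0000)

2.000 3.464 3.000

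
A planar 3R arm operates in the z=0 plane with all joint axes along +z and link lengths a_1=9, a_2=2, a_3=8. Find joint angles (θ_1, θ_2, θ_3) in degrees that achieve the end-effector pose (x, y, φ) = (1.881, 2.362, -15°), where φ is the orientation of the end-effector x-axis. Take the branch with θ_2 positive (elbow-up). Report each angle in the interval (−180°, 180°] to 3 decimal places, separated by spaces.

134.994 149.984 60.021

wrist centre = target − a_3·(cos φ, sin φ) = (-5.8464, 4.4326)
cos θ_2 = (53.8280−9²−2²)/(2·9·2) = -0.8659; θ_2 = 149.9844° (elbow-up)
β = atan2(4.4326,-5.8464) = 142.8318°; ψ = atan2(1.0005,7.2682) = 7.8375°
θ_1 = β − ψ = 134.9943°
θ_3 = φ − θ_1 − θ_2 = 60.0213° (wrapped to (-180°,180°])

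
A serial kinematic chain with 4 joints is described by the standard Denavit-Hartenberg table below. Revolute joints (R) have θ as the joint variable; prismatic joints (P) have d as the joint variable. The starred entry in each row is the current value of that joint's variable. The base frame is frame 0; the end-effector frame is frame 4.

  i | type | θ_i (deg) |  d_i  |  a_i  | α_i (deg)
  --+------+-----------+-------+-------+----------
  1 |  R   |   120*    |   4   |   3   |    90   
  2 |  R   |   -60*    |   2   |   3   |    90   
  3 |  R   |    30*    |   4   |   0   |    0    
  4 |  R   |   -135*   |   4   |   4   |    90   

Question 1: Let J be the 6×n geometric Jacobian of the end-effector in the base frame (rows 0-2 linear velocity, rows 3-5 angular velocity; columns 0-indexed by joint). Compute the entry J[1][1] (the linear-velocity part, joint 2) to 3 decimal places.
4.938

axis z_1 = (0.8660,0.5000,0.0000); lever o_n−o_1 = (1.3589,-6.0811,-5.7015)
cross product → J_v[:, 1] = (-2.8508,4.9376,-5.9458)
J_ω[:, 1] = z_1
entry J[1][1] = 4.9376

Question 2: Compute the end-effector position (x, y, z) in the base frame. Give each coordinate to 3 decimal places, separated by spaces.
-0.141 -3.483 -1.702

after link 1: o_1 = (-1.5000, 2.5981, 4.0000)
after link 2: o_2 = (-0.5179, 4.8971, 1.4019)
after link 3: o_3 = (1.2141, 1.8971, -0.5981)
after link 4: o_4 = (-0.1411, -3.4830, -1.7015)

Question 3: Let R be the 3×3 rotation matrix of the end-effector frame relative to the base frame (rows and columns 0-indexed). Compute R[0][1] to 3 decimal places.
End-effector y-axis (col 1 of R) = (0.4330,-0.7500,-0.5000)
R[0][1] = 0.4330

0.433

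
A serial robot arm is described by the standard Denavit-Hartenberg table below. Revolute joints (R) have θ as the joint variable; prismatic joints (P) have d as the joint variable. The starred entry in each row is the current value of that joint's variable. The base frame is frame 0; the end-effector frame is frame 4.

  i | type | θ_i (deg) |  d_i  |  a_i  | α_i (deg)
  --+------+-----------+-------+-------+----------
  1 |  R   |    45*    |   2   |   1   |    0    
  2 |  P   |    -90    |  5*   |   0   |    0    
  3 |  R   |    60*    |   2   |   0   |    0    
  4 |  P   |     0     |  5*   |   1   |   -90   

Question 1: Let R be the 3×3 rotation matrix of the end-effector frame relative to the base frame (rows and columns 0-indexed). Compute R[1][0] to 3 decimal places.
0.259

End-effector x-axis (col 0 of R) = (0.9659,0.2588,0.0000)
R[1][0] = 0.2588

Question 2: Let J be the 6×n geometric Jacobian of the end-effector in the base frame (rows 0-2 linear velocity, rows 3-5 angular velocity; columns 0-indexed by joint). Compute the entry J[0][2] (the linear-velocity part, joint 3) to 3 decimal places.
-0.259

axis z_2 = (0.0000,0.0000,1.0000); lever o_n−o_2 = (0.9659,0.2588,7.0000)
cross product → J_v[:, 2] = (-0.2588,0.9659,0.0000)
J_ω[:, 2] = z_2
entry J[0][2] = -0.2588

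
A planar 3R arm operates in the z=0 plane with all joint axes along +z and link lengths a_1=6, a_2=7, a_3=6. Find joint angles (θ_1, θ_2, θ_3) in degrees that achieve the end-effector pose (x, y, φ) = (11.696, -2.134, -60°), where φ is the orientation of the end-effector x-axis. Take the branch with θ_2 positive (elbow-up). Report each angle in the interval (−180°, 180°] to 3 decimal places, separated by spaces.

wrist centre = target − a_3·(cos φ, sin φ) = (8.6960, 3.0622)
cos θ_2 = (84.9972−6²−7²)/(2·6·7) = -0.0000; θ_2 = 90.0019° (elbow-up)
β = atan2(3.0622,8.6960) = 19.3989°; ψ = atan2(7.0000,5.9998) = 49.3998°
θ_1 = β − ψ = -30.0009°
θ_3 = φ − θ_1 − θ_2 = -120.0010° (wrapped to (-180°,180°])

-30.001 90.002 -120.001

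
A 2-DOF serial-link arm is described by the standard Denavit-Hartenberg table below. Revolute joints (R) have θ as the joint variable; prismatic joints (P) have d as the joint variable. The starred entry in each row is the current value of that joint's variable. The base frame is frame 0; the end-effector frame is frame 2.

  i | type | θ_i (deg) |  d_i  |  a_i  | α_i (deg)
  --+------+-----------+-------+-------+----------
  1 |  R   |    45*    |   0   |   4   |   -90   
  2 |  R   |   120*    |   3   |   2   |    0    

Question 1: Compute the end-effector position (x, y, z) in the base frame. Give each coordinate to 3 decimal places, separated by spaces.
0.000 4.243 -1.732

after link 1: o_1 = (2.8284, 2.8284, 0.0000)
after link 2: o_2 = (0.0000, 4.2426, -1.7321)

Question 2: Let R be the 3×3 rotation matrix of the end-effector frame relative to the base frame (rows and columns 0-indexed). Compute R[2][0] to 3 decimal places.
End-effector x-axis (col 0 of R) = (-0.3536,-0.3536,-0.8660)
R[2][0] = -0.8660

-0.866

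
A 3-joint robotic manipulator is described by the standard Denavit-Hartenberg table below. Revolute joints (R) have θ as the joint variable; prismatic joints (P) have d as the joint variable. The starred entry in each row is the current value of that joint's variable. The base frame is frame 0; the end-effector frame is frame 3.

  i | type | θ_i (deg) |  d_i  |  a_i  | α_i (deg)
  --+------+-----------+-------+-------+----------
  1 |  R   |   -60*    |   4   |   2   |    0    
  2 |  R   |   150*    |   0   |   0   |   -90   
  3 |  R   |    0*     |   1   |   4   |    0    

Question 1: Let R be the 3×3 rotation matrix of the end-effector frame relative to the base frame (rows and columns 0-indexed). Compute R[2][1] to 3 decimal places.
End-effector y-axis (col 1 of R) = (-0.0000,-0.0000,-1.0000)
R[2][1] = -1.0000

-1.000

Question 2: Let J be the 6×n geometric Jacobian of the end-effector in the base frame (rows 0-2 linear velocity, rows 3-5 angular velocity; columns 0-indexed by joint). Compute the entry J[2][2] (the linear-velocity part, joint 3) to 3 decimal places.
-4.000

axis z_2 = (-1.0000,-0.0000,0.0000); lever o_n−o_2 = (-1.0000,4.0000,0.0000)
cross product → J_v[:, 2] = (-0.0000,-0.0000,-4.0000)
J_ω[:, 2] = z_2
entry J[2][2] = -4.0000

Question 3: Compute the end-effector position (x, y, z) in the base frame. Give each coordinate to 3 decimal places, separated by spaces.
after link 1: o_1 = (1.0000, -1.7321, 4.0000)
after link 2: o_2 = (1.0000, -1.7321, 4.0000)
after link 3: o_3 = (-0.0000, 2.2679, 4.0000)

-0.000 2.268 4.000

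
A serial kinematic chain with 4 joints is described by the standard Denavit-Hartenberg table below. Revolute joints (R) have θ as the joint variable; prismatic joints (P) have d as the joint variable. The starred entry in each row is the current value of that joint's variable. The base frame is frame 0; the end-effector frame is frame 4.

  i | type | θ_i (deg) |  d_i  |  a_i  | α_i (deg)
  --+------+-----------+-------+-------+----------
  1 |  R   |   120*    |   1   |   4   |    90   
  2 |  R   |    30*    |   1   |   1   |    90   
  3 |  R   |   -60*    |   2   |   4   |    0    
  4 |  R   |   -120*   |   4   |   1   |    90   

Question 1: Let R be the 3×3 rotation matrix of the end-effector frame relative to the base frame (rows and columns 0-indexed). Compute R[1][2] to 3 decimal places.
End-effector z-axis (col 2 of R) = (0.8660,0.5000,-0.0000)
R[1][2] = 0.5000

0.500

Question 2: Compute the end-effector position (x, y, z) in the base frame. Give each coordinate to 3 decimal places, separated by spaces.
after link 1: o_1 = (-2.0000, 3.4641, 1.0000)
after link 2: o_2 = (-1.5670, 4.7141, 1.5000)
after link 3: o_3 = (-5.9330, 5.3481, 0.7679)
after link 4: o_4 = (-6.5000, 6.3301, -3.1962)

-6.500 6.330 -3.196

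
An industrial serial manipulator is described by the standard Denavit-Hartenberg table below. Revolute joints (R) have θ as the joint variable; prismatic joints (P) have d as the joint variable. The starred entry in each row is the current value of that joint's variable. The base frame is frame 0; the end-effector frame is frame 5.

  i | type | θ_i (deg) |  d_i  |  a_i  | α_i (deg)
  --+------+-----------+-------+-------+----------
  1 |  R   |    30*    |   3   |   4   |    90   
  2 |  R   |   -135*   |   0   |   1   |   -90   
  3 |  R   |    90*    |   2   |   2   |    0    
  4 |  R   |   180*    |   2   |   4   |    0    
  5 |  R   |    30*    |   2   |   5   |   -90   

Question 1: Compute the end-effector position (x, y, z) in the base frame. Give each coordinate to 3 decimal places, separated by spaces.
after link 1: o_1 = (3.4641, 2.0000, 3.0000)
after link 2: o_2 = (2.8517, 1.6464, 2.2929)
after link 3: o_3 = (3.0765, 4.0856, 0.8787)
after link 4: o_4 = (6.3012, 1.3286, -0.5355)
after link 5: o_5 = (8.1601, -2.5982, -3.7175)

8.160 -2.598 -3.718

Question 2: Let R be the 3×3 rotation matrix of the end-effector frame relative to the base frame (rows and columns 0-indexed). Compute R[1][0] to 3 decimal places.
End-effector x-axis (col 0 of R) = (0.1268,-0.9268,-0.3536)
R[1][0] = -0.9268

-0.927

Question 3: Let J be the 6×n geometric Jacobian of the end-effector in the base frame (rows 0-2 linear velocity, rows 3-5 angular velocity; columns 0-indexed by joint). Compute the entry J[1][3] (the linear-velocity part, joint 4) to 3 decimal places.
-0.780

axis z_3 = (0.6124,0.3536,-0.7071); lever o_n−o_3 = (5.0836,-6.6838,-4.5962)
cross product → J_v[:, 3] = (-6.3511,-0.7801,-5.8903)
J_ω[:, 3] = z_3
entry J[1][3] = -0.7801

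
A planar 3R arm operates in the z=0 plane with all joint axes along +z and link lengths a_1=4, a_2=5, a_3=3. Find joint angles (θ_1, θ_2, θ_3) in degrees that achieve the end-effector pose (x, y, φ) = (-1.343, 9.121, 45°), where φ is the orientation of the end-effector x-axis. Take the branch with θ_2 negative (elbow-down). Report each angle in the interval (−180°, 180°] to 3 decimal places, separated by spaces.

wrist centre = target − a_3·(cos φ, sin φ) = (-3.4643, 6.9997)
cos θ_2 = (60.9970−4²−5²)/(2·4·5) = 0.4999; θ_2 = -60.0049° (elbow-down)
β = atan2(6.9997,-3.4643) = 116.3320°; ψ = atan2(-4.3303,6.4996) = -33.6733°
θ_1 = β − ψ = 150.0053°
θ_3 = φ − θ_1 − θ_2 = -45.0004° (wrapped to (-180°,180°])

150.005 -60.005 -45.000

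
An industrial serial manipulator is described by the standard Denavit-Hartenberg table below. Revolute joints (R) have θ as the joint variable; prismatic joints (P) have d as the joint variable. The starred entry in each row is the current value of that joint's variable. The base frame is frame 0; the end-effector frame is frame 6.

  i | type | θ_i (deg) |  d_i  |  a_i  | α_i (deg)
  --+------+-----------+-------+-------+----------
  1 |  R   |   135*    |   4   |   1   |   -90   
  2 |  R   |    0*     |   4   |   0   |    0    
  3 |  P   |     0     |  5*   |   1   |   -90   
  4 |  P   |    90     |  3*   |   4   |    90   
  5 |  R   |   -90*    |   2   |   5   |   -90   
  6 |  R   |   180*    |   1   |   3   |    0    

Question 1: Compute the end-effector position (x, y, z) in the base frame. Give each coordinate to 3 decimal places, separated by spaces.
-5.657 0.000 3.000

after link 1: o_1 = (-0.7071, 0.7071, 4.0000)
after link 2: o_2 = (-3.5355, -2.1213, 4.0000)
after link 3: o_3 = (-7.7782, -4.9497, 4.0000)
after link 4: o_4 = (-4.9497, -2.1213, 1.0000)
after link 5: o_5 = (-6.3640, -0.7071, 6.0000)
after link 6: o_6 = (-5.6569, 0.0000, 3.0000)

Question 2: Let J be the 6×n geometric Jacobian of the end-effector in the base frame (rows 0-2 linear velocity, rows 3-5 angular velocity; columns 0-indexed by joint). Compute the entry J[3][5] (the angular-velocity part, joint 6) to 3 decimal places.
axis z_5 = (0.7071,0.7071,-0.0000); lever o_n−o_5 = (0.7071,0.7071,-3.0000)
cross product → J_v[:, 5] = (-2.1213,2.1213,-0.0000)
J_ω[:, 5] = z_5
entry J[3][5] = 0.7071

0.707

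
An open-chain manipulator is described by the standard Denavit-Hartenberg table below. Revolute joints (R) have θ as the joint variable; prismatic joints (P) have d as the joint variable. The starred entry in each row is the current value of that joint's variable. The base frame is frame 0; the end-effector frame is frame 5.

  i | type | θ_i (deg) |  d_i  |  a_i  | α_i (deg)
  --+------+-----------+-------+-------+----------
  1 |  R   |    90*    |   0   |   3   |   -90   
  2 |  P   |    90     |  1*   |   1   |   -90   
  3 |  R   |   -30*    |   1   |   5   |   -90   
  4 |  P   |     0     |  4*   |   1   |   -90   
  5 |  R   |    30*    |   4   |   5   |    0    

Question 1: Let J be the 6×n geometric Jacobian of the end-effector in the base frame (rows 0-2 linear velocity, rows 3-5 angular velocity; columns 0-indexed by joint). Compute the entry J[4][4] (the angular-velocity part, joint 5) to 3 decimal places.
axis z_4 = (0.0000,1.0000,0.0000); lever o_n−o_4 = (-4.3301,4.0000,-2.5000)
cross product → J_v[:, 4] = (-2.5000,0.0000,4.3301)
J_ω[:, 4] = z_4
entry J[4][4] = 1.0000

1.000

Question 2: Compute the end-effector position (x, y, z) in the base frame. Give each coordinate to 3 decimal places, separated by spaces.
after link 1: o_1 = (0.0000, 3.0000, 0.0000)
after link 2: o_2 = (-1.0000, 3.0000, -1.0000)
after link 3: o_3 = (-3.5000, 2.0000, -5.3301)
after link 4: o_4 = (-0.5359, 2.0000, -8.1962)
after link 5: o_5 = (-4.8660, 6.0000, -10.6962)

-4.866 6.000 -10.696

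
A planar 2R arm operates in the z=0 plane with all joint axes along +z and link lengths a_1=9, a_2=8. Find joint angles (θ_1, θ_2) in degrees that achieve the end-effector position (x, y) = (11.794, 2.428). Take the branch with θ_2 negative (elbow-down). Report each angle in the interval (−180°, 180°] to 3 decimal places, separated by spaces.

53.267 -90.003

cos θ_2 = (144.9936−9²−8²)/(2·9·8) = -0.0000; θ_2 = -90.0025° (elbow-down)
β = atan2(2.4280,11.7940) = 11.6328°; ψ = atan2(-8.0000,8.9996) = -41.6347°
θ_1 = β − ψ = 53.2675°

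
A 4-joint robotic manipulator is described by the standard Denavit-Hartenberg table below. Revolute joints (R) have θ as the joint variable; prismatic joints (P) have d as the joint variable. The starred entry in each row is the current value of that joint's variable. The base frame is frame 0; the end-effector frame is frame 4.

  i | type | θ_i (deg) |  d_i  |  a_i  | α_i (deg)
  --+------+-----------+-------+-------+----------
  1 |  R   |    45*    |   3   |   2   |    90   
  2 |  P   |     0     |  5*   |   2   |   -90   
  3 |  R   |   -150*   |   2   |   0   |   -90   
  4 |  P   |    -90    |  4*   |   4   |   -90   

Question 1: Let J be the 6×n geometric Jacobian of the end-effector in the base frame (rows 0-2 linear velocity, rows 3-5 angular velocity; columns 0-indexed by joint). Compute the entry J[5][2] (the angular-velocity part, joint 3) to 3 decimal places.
1.000

axis z_2 = (0.0000,0.0000,1.0000); lever o_n−o_2 = (3.8637,-1.0353,6.0000)
cross product → J_v[:, 2] = (1.0353,3.8637,-0.0000)
J_ω[:, 2] = z_2
entry J[5][2] = 1.0000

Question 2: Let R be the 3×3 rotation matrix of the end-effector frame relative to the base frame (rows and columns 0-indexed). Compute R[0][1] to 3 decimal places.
End-effector y-axis (col 1 of R) = (-0.9659,0.2588,-0.0000)
R[0][1] = -0.9659

-0.966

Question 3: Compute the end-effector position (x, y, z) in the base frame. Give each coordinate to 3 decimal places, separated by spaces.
10.228 -1.742 9.000

after link 1: o_1 = (1.4142, 1.4142, 3.0000)
after link 2: o_2 = (6.3640, -0.7071, 3.0000)
after link 3: o_3 = (6.3640, -0.7071, 5.0000)
after link 4: o_4 = (10.2277, -1.7424, 9.0000)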